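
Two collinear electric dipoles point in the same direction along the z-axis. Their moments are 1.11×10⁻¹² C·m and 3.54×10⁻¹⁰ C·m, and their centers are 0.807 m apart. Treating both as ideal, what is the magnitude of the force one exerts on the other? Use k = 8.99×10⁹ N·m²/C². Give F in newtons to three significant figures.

F ≈ 5.00×10⁻¹¹ N

On-axis field of dipole 1 at distance r: E = 2kp₁/r³. Force on dipole 2 is F = p₂·dE/dr (gradient along axis).
dE/dr = −6kp₁/r⁴, so |F| = 6kp₁p₂/r⁴ (attractive for aligned moments).
F = 6(8.99×10⁹)(1.11×10⁻¹²)(3.54×10⁻¹⁰)/(0.807)⁴ = 4.997×10⁻¹¹ N.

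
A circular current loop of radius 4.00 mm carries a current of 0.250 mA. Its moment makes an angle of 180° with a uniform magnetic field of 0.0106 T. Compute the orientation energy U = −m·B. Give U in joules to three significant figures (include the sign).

U ≈ 1.33×10⁻¹⁰ J

Magnetic moment m = IA = Iπa² = (2.50×10⁻⁴)·π·(0.00400)² = 1.257×10⁻⁸ A·m².
U = −m·B = −mB cosθ.
U = −(1.257×10⁻⁸)(0.0106)·cos180° = 1.332×10⁻¹⁰ J.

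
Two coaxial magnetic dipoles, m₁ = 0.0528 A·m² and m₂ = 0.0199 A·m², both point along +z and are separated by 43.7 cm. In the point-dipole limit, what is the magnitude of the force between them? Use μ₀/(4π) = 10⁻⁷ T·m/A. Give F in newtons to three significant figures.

F ≈ 1.73×10⁻⁸ N

On-axis B of dipole 1: B = (μ₀/4π)·2m₁/r³. Force on dipole 2: F = m₂·dB/dr.
dB/dr = −(μ₀/4π)·6m₁/r⁴, so |F| = (μ₀/4π)·6m₁m₂/r⁴.
F = 6(10⁻⁷)(0.0528)(0.0199)/(0.437)⁴ = 1.729×10⁻⁸ N.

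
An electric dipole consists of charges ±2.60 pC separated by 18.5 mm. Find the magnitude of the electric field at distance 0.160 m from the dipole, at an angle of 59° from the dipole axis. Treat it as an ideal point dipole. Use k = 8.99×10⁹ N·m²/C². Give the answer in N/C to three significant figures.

E ≈ 0.141 N/C

Dipole moment p = qd = (2.60×10⁻¹² C)(0.0185 m) = 4.81×10⁻¹⁴ C·m.
At angle θ the dipole field magnitude is E = (kp/r³)·√(1 + 3cos²θ).
kp/r³ = (8.99×10⁹)(4.81×10⁻¹⁴) / (0.160)³ = 0.1056 N/C.
√(1 + 3cos²59°) = √(1 + 3·0.2653) = √1.7958 ≈ 1.3401.
E ≈ 0.1056 × 1.340 = 0.1415 N/C.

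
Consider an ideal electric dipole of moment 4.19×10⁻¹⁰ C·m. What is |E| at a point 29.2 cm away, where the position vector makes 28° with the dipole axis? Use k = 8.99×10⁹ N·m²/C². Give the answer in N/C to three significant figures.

E ≈ 276 N/C

At angle θ the dipole field magnitude is E = (kp/r³)·√(1 + 3cos²θ).
kp/r³ = (8.99×10⁹)(4.19×10⁻¹⁰) / (0.292)³ = 151.3 N/C.
√(1 + 3cos²28°) = √(1 + 3·0.7796) = √3.3388 ≈ 1.8272.
E ≈ 151.3 × 1.827 = 276.5 N/C.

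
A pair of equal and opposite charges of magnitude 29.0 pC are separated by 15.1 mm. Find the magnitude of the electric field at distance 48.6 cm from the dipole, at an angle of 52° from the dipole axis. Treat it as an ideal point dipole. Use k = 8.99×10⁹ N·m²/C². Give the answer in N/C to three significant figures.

Dipole moment p = qd = (2.90×10⁻¹¹ C)(0.0151 m) = 4.379×10⁻¹³ C·m.
At angle θ the dipole field magnitude is E = (kp/r³)·√(1 + 3cos²θ).
kp/r³ = (8.99×10⁹)(4.379×10⁻¹³) / (0.486)³ = 0.03429 N/C.
√(1 + 3cos²52°) = √(1 + 3·0.3790) = √2.1371 ≈ 1.4619.
E ≈ 0.03429 × 1.462 = 0.05013 N/C.

E ≈ 0.0501 N/C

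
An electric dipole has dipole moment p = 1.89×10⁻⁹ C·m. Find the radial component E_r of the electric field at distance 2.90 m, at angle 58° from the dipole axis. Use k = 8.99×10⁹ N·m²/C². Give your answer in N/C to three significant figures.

E_r ≈ 0.738 N/C

For a dipole, E_r = (2kp cosθ)/r³.
kp/r³ = (8.99×10⁹)(1.89×10⁻⁹)/(2.90)³ = 0.6967 N/C.
E_r = 2·0.6967·cos58° = 0.7384 N/C.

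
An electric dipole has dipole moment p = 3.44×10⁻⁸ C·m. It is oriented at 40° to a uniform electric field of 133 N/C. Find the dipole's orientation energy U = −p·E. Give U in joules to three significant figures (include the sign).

U = −p·E = −pE cosθ.
U = −(3.44×10⁻⁸)(133)·cos40° = -3.505×10⁻⁶ J.

U ≈ -3.50×10⁻⁶ J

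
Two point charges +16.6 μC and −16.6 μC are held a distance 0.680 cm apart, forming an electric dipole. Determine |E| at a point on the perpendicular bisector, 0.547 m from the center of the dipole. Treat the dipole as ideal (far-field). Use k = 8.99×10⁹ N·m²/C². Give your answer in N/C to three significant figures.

Dipole moment p = qd = (1.66×10⁻⁵ C)(0.00680 m) = 1.129×10⁻⁷ C·m.
In the equatorial plane E = kp/r³.
E = (8.99×10⁹)(1.129×10⁻⁷) / (0.547)³ = 6201 N/C.

E ≈ 6200 N/C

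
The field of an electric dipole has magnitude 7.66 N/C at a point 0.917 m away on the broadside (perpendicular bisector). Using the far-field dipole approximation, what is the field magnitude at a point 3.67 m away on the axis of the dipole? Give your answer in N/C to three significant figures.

E ≈ 0.239 N/C

Dipole fields scale as 1/r³ in the far field.
The axial field is twice the equatorial field at the same r, so the geometry factor is 2/1.
E₂ = E₁ · (2/1) · (r₁/r₂)³ = 7.66 · 2 · (0.917/3.67)³.
(r₁/r₂)³ = (0.2499)³ = 0.0156.
E₂ ≈ 0.2390 N/C.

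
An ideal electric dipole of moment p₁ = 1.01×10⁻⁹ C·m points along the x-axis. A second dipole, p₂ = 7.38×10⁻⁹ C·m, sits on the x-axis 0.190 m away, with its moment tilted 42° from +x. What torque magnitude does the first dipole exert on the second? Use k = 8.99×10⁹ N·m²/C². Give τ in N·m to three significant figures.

The second dipole sits on the axis of the first, so the field there is axial: E₁ = 2kp₁/r³ along +x.
E₁ = 2(8.99×10⁹)(1.01×10⁻⁹)/(0.190)³ = 2648 N/C.
Torque on the second dipole: τ = p₂ E₁ sinθ.
τ = (7.38×10⁻⁹)(2648)·sin42° = 1.307×10⁻⁵ N·m.

τ ≈ 1.31×10⁻⁵ N·m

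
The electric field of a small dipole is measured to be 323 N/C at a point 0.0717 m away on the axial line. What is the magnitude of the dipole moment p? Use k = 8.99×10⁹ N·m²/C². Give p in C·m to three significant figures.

On axis E = 2kp/r³, so p = Er³/(2k).
p = (323)·(0.0717)³ / (2·8.99×10⁹) = 6.622×10⁻¹² C·m.

p ≈ 6.62×10⁻¹² C·m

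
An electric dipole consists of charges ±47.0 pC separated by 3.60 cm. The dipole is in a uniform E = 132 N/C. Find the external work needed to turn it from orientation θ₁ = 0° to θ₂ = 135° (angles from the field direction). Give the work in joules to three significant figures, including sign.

W ≈ 3.81×10⁻¹⁰ J

Dipole moment p = qd = (4.70×10⁻¹¹ C)(0.0360 m) = 1.692×10⁻¹² C·m.
W_ext = ΔU = U(θ₂) − U(θ₁) = −pE cosθ₂ − (−pE cosθ₁) = pE(cosθ₁ − cosθ₂).
W = (1.692×10⁻¹²)(132)·(cos0° − cos135°) = (2.233×10⁻¹⁰)·(+1.7071) = 3.813×10⁻¹⁰ J.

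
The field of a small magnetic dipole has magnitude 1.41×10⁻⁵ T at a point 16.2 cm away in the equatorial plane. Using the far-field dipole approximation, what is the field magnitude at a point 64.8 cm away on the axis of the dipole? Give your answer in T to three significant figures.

B ≈ 4.41×10⁻⁷ T

Dipole fields scale as 1/r³ in the far field.
The axial field is twice the equatorial field at the same r, so the geometry factor is 2/1.
B₂ = B₁ · (2/1) · (r₁/r₂)³ = 1.41×10⁻⁵ · 2 · (16.2/64.8)³.
(r₁/r₂)³ = (0.25)³ = 0.01562.
B₂ ≈ 4.406×10⁻⁷ T.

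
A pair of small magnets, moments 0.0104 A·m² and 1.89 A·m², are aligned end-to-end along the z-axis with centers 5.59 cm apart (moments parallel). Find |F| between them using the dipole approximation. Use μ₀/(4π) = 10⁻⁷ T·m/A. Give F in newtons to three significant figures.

On-axis B of dipole 1: B = (μ₀/4π)·2m₁/r³. Force on dipole 2: F = m₂·dB/dr.
dB/dr = −(μ₀/4π)·6m₁/r⁴, so |F| = (μ₀/4π)·6m₁m₂/r⁴.
F = 6(10⁻⁷)(0.0104)(1.89)/(0.0559)⁴ = 0.001208 N.

F ≈ 0.00121 N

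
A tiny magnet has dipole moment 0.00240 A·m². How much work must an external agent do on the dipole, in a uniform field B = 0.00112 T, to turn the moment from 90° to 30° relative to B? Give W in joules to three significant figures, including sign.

W ≈ -2.33×10⁻⁶ J

W_ext = ΔU = −mB cosθ₂ + mB cosθ₁ = mB(cosθ₁ − cosθ₂).
W = (0.00240)(0.00112)·(cos90° − cos30°) = (2.688×10⁻⁶)·(-0.8660) = -2.328×10⁻⁶ J.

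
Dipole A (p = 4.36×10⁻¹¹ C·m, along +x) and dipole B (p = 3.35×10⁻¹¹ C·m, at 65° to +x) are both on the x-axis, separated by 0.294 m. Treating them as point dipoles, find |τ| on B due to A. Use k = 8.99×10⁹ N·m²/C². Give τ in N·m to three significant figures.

τ ≈ 9.37×10⁻¹⁰ N·m

The second dipole sits on the axis of the first, so the field there is axial: E₁ = 2kp₁/r³ along +x.
E₁ = 2(8.99×10⁹)(4.36×10⁻¹¹)/(0.294)³ = 30.85 N/C.
Torque on the second dipole: τ = p₂ E₁ sinθ.
τ = (3.35×10⁻¹¹)(30.85)·sin65° = 9.366×10⁻¹⁰ N·m.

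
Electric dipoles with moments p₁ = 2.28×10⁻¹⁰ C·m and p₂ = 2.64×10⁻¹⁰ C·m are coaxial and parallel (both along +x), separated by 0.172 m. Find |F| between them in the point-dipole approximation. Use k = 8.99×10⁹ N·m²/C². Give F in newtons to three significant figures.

F ≈ 3.71×10⁻⁶ N

On-axis field of dipole 1 at distance r: E = 2kp₁/r³. Force on dipole 2 is F = p₂·dE/dr (gradient along axis).
dE/dr = −6kp₁/r⁴, so |F| = 6kp₁p₂/r⁴ (attractive for aligned moments).
F = 6(8.99×10⁹)(2.28×10⁻¹⁰)(2.64×10⁻¹⁰)/(0.172)⁴ = 3.710×10⁻⁶ N.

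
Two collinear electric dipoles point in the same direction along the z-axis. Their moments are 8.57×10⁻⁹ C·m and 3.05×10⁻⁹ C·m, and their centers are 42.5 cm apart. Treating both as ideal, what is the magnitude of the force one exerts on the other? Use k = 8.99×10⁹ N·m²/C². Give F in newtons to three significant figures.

F ≈ 4.32×10⁻⁵ N

On-axis field of dipole 1 at distance r: E = 2kp₁/r³. Force on dipole 2 is F = p₂·dE/dr (gradient along axis).
dE/dr = −6kp₁/r⁴, so |F| = 6kp₁p₂/r⁴ (attractive for aligned moments).
F = 6(8.99×10⁹)(8.57×10⁻⁹)(3.05×10⁻⁹)/(0.425)⁴ = 4.322×10⁻⁵ N.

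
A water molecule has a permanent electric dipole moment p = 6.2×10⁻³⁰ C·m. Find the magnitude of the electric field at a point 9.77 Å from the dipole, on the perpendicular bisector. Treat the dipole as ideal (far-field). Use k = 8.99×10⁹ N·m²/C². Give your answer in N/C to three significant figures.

E ≈ 5.98×10⁷ N/C

On the perpendicular bisector E = kp/r³ (half the axial value at the same distance).
E = (8.99×10⁹)(6.20×10⁻³⁰) / (9.77×10⁻¹⁰)³ = 5.977×10⁷ N/C.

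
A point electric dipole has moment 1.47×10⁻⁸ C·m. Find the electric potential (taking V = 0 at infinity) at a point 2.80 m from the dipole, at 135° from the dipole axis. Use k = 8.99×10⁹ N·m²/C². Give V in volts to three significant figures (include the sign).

The dipole potential is V = kp cosθ / r².
V = (8.99×10⁹)(1.47×10⁻⁸)·cos135° / (2.80)² = -11.92 V.

V ≈ -11.9 V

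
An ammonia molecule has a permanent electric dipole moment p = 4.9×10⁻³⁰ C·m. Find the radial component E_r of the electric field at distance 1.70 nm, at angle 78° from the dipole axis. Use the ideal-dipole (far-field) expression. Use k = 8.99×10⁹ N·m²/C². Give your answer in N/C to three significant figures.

E_r ≈ 3.73×10⁶ N/C

For a dipole, E_r = (2kp cosθ)/r³.
kp/r³ = (8.99×10⁹)(4.90×10⁻³⁰)/(1.70×10⁻⁹)³ = 8.966×10⁶ N/C.
E_r = 2·8.966×10⁶·cos78° = 3.728×10⁶ N/C.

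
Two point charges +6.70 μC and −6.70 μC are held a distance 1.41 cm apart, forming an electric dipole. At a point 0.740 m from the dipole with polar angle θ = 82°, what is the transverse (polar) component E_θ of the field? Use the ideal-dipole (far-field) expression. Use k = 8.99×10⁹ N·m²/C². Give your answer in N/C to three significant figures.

E_θ ≈ 2080 N/C

Dipole moment p = qd = (6.70×10⁻⁶ C)(0.0141 m) = 9.447×10⁻⁸ C·m.
For a dipole, E_θ = (kp sinθ)/r³.
kp/r³ = (8.99×10⁹)(9.447×10⁻⁸)/(0.740)³ = 2096 N/C.
E_θ = 2096·sin82° = 2075 N/C.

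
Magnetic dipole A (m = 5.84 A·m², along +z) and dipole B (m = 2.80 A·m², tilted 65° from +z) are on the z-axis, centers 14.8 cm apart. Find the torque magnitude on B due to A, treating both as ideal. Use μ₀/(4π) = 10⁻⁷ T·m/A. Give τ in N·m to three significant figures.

Dipole B is on the axis of dipole A, so B₁ there is axial: B₁ = (μ₀/4π)·2m₁/r³ along +z.
B₁ = 2(10⁻⁷)(5.84)/(0.148)³ = 3.603×10⁻⁴ T.
τ = m₂ B₁ sinθ.
τ = (2.80)(3.603×10⁻⁴)·sin65° = 9.143×10⁻⁴ N·m.

τ ≈ 9.14×10⁻⁴ N·m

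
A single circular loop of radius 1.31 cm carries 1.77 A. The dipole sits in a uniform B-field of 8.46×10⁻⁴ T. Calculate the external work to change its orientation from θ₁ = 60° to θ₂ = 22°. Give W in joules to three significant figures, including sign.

Magnetic moment m = IA = Iπa² = (1.77)·π·(0.0131)² = 9.543×10⁻⁴ A·m².
W_ext = ΔU = −mB cosθ₂ + mB cosθ₁ = mB(cosθ₁ − cosθ₂).
W = (9.543×10⁻⁴)(8.46×10⁻⁴)·(cos60° − cos22°) = (8.073×10⁻⁷)·(-0.4272) = -3.449×10⁻⁷ J.

W ≈ -3.45×10⁻⁷ J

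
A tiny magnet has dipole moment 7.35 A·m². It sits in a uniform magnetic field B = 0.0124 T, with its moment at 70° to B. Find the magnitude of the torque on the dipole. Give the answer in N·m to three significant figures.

Torque on a magnetic dipole: τ = mB sinθ.
τ = (7.35)(0.0124)·sin70° = 0.08564 N·m.

τ ≈ 0.0856 N·m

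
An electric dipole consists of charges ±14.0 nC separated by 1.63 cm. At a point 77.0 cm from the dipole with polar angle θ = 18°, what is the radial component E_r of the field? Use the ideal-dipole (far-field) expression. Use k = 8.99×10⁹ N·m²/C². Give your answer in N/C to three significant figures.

Dipole moment p = qd = (1.40×10⁻⁸ C)(0.0163 m) = 2.282×10⁻¹⁰ C·m.
For a dipole, E_r = (2kp cosθ)/r³.
kp/r³ = (8.99×10⁹)(2.282×10⁻¹⁰)/(0.770)³ = 4.494 N/C.
E_r = 2·4.494·cos18° = 8.548 N/C.

E_r ≈ 8.55 N/C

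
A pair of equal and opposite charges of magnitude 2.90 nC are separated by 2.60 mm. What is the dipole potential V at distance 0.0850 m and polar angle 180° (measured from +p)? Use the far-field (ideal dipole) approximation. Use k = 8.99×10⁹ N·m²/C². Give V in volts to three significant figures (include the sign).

Dipole moment p = qd = (2.90×10⁻⁹ C)(0.00260 m) = 7.54×10⁻¹² C·m.
The dipole potential is V = kp cosθ / r².
V = (8.99×10⁹)(7.54×10⁻¹²)·cos180° / (0.0850)² = -9.382 V.

V ≈ -9.38 V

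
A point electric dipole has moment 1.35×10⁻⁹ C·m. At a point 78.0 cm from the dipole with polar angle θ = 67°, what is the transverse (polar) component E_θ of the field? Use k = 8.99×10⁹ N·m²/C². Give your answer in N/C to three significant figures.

For a dipole, E_θ = (kp sinθ)/r³.
kp/r³ = (8.99×10⁹)(1.35×10⁻⁹)/(0.780)³ = 25.57 N/C.
E_θ = 25.57·sin67° = 23.54 N/C.

E_θ ≈ 23.5 N/C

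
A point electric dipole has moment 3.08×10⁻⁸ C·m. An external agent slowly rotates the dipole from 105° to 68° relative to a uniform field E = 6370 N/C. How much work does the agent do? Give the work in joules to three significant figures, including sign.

W_ext = ΔU = U(θ₂) − U(θ₁) = −pE cosθ₂ − (−pE cosθ₁) = pE(cosθ₁ − cosθ₂).
W = (3.08×10⁻⁸)(6370)·(cos105° − cos68°) = (1.962×10⁻⁴)·(-0.6334) = -1.243×10⁻⁴ J.

W ≈ -1.24×10⁻⁴ J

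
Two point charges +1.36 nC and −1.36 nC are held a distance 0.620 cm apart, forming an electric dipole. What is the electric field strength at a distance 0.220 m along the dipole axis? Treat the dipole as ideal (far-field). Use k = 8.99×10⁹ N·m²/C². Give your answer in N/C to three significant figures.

E ≈ 14.2 N/C

Dipole moment p = qd = (1.36×10⁻⁹ C)(0.00620 m) = 8.432×10⁻¹² C·m.
On the dipole axis E = 2kp/r³.
E = 2·(8.99×10⁹)(8.432×10⁻¹²) / (0.220)³ = 14.24 N/C.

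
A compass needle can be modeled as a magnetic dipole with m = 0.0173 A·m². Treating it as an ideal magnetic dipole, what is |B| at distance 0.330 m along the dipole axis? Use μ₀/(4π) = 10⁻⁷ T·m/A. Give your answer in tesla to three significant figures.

B ≈ 9.63×10⁻⁸ T

On axis B = (μ₀/4π)·2m/r³.
B = 2·(10⁻⁷)·(0.0173) / (0.330)³ = 9.628×10⁻⁸ T.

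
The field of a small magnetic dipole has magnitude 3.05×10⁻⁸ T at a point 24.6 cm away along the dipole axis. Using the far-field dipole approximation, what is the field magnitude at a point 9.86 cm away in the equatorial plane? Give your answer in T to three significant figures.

Dipole fields scale as 1/r³ in the far field.
The axial field is twice the equatorial field at the same r, so the geometry factor is 1/2.
B₂ = B₁ · (1/2) · (r₁/r₂)³ = 3.05×10⁻⁸ · 0.5 · (24.6/9.86)³.
(r₁/r₂)³ = (2.495)³ = 15.53.
B₂ ≈ 2.368×10⁻⁷ T.

B ≈ 2.37×10⁻⁷ T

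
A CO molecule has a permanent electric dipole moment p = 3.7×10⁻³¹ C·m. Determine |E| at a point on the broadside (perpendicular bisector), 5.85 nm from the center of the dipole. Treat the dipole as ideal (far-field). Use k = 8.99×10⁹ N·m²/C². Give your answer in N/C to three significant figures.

On the perpendicular bisector E = kp/r³ (half the axial value at the same distance).
E = (8.99×10⁹)(3.70×10⁻³¹) / (5.85×10⁻⁹)³ = 1.661×10⁴ N/C.

E ≈ 1.66×10⁴ N/C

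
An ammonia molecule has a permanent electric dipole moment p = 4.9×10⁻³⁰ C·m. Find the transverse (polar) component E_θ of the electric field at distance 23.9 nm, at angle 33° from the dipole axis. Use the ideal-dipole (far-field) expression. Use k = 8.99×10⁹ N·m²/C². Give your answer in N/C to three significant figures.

E_θ ≈ 1760 N/C

For a dipole, E_θ = (kp sinθ)/r³.
kp/r³ = (8.99×10⁹)(4.90×10⁻³⁰)/(2.39×10⁻⁸)³ = 3227 N/C.
E_θ = 3227·sin33° = 1757 N/C.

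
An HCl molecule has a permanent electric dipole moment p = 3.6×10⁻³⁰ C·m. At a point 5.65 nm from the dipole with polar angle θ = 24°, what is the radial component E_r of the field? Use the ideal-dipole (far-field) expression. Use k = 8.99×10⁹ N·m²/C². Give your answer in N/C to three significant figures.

E_r ≈ 3.28×10⁵ N/C

For a dipole, E_r = (2kp cosθ)/r³.
kp/r³ = (8.99×10⁹)(3.60×10⁻³⁰)/(5.65×10⁻⁹)³ = 1.794×10⁵ N/C.
E_r = 2·1.794×10⁵·cos24° = 3.279×10⁵ N/C.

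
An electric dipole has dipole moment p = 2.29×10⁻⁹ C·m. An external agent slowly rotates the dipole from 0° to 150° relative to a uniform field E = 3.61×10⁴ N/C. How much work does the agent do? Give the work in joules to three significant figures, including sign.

W_ext = ΔU = U(θ₂) − U(θ₁) = −pE cosθ₂ − (−pE cosθ₁) = pE(cosθ₁ − cosθ₂).
W = (2.29×10⁻⁹)(3.61×10⁴)·(cos0° − cos150°) = (8.267×10⁻⁵)·(+1.8660) = 1.543×10⁻⁴ J.

W ≈ 1.54×10⁻⁴ J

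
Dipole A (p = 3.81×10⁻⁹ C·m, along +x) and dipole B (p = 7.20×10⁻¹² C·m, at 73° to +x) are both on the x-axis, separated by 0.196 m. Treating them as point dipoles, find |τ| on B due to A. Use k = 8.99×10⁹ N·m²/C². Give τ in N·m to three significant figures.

τ ≈ 6.26×10⁻⁸ N·m

The second dipole sits on the axis of the first, so the field there is axial: E₁ = 2kp₁/r³ along +x.
E₁ = 2(8.99×10⁹)(3.81×10⁻⁹)/(0.196)³ = 9098 N/C.
Torque on the second dipole: τ = p₂ E₁ sinθ.
τ = (7.20×10⁻¹²)(9098)·sin73° = 6.264×10⁻⁸ N·m.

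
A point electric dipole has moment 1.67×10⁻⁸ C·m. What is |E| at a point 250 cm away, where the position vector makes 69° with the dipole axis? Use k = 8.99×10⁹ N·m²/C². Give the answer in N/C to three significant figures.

At angle θ the dipole field magnitude is E = (kp/r³)·√(1 + 3cos²θ).
kp/r³ = (8.99×10⁹)(1.67×10⁻⁸) / (2.50)³ = 9.609 N/C.
√(1 + 3cos²69°) = √(1 + 3·0.1284) = √1.3853 ≈ 1.1770.
E ≈ 9.609 × 1.177 = 11.31 N/C.

E ≈ 11.3 N/C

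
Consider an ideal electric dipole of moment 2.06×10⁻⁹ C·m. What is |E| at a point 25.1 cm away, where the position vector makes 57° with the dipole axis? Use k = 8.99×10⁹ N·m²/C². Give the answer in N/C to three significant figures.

E ≈ 1610 N/C

At angle θ the dipole field magnitude is E = (kp/r³)·√(1 + 3cos²θ).
kp/r³ = (8.99×10⁹)(2.06×10⁻⁹) / (0.251)³ = 1171 N/C.
√(1 + 3cos²57°) = √(1 + 3·0.2966) = √1.8899 ≈ 1.3747.
E ≈ 1171 × 1.375 = 1610 N/C.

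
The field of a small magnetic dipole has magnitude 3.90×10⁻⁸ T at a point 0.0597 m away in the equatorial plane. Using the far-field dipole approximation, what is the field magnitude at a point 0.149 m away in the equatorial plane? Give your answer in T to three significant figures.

B ≈ 2.51×10⁻⁹ T

Dipole fields scale as 1/r³ in the far field; the geometry is the same at both points.
B₂ = B₁ · (r₁/r₂)³ = 3.90×10⁻⁸ · (0.0597/0.149)³.
(r₁/r₂)³ = (0.4007)³ = 0.06432.
B₂ ≈ 2.509×10⁻⁹ T.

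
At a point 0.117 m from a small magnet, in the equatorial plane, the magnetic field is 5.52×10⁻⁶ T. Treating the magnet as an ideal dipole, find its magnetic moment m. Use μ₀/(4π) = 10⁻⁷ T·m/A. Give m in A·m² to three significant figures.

In the equatorial plane B = (μ₀/4π)·m/r³, so m = Br³·4π/(μ₀).
m = (5.52×10⁻⁶)·(0.117)³ / (10⁻⁷) = 0.08841 A·m².

m ≈ 0.0884 A·m²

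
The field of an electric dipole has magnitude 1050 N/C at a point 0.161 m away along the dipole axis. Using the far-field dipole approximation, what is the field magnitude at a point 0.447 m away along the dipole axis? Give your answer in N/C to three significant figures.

E ≈ 49.1 N/C

Dipole fields scale as 1/r³ in the far field; the geometry is the same at both points.
E₂ = E₁ · (r₁/r₂)³ = 1050 · (0.161/0.447)³.
(r₁/r₂)³ = (0.3602)³ = 0.04673.
E₂ ≈ 49.06 N/C.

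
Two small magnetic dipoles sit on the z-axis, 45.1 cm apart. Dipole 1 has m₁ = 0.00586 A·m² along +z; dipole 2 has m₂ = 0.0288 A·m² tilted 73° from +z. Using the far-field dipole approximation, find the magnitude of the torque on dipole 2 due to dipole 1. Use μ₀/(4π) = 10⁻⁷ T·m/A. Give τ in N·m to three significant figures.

τ ≈ 3.52×10⁻¹⁰ N·m

Dipole B is on the axis of dipole A, so B₁ there is axial: B₁ = (μ₀/4π)·2m₁/r³ along +z.
B₁ = 2(10⁻⁷)(0.00586)/(0.451)³ = 1.278×10⁻⁸ T.
τ = m₂ B₁ sinθ.
τ = (0.0288)(1.278×10⁻⁸)·sin73° = 3.519×10⁻¹⁰ N·m.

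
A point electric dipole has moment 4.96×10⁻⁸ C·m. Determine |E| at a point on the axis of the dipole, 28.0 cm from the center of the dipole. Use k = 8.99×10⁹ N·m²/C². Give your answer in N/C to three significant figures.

E ≈ 4.06×10⁴ N/C

On the dipole axis E = 2kp/r³.
E = 2·(8.99×10⁹)(4.96×10⁻⁸) / (0.280)³ = 4.063×10⁴ N/C.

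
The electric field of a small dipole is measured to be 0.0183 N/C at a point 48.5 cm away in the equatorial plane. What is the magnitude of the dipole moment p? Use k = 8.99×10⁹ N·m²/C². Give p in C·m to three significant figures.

In the equatorial plane E = kp/r³, so p = Er³/(k).
p = (0.0183)·(0.485)³ / (8.99×10⁹) = 2.322×10⁻¹³ C·m.

p ≈ 2.32×10⁻¹³ C·m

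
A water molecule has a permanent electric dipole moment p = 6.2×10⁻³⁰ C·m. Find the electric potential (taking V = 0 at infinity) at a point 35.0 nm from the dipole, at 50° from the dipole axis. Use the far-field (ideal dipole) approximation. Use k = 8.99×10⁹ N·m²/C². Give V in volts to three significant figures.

V ≈ 2.92×10⁻⁵ V

The dipole potential is V = kp cosθ / r².
V = (8.99×10⁹)(6.20×10⁻³⁰)·cos50° / (3.50×10⁻⁸)² = 2.925×10⁻⁵ V.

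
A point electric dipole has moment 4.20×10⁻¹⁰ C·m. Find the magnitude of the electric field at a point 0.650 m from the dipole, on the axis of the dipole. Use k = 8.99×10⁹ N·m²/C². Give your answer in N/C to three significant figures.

E ≈ 27.5 N/C

On the dipole axis E = 2kp/r³.
E = 2·(8.99×10⁹)(4.20×10⁻¹⁰) / (0.650)³ = 27.50 N/C.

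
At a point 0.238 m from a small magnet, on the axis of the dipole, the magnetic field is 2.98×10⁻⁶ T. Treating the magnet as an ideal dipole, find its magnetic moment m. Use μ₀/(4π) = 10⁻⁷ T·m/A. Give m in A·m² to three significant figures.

On axis B = (μ₀/4π)·2m/r³, so m = Br³·4π/(μ₀·2).
m = (2.98×10⁻⁶)·(0.238)³ / (2·10⁻⁷) = 0.2009 A·m².

m ≈ 0.201 A·m²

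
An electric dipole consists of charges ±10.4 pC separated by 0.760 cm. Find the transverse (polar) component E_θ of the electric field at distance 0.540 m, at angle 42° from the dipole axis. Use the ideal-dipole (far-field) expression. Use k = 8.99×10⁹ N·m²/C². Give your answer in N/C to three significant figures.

E_θ ≈ 0.00302 N/C

Dipole moment p = qd = (1.04×10⁻¹¹ C)(0.00760 m) = 7.904×10⁻¹⁴ C·m.
For a dipole, E_θ = (kp sinθ)/r³.
kp/r³ = (8.99×10⁹)(7.904×10⁻¹⁴)/(0.540)³ = 0.004513 N/C.
E_θ = 0.004513·sin42° = 0.003020 N/C.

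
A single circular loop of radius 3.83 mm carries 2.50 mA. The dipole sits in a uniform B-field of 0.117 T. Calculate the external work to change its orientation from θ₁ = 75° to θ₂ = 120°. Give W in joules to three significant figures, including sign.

Magnetic moment m = IA = Iπa² = (0.00250)·π·(0.00383)² = 1.152×10⁻⁷ A·m².
W_ext = ΔU = −mB cosθ₂ + mB cosθ₁ = mB(cosθ₁ − cosθ₂).
W = (1.152×10⁻⁷)(0.117)·(cos75° − cos120°) = (1.348×10⁻⁸)·(+0.7588) = 1.023×10⁻⁸ J.

W ≈ 1.02×10⁻⁸ J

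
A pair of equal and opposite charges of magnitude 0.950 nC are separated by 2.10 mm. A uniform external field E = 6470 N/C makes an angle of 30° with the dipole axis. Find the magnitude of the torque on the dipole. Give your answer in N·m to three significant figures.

τ ≈ 6.45×10⁻⁹ N·m

Dipole moment p = qd = (9.50×10⁻¹⁰ C)(0.00210 m) = 1.995×10⁻¹² C·m.
Torque on an electric dipole: τ = pE sinθ.
τ = (1.995×10⁻¹²)(6470)·sin30° = 6.454×10⁻⁹ N·m.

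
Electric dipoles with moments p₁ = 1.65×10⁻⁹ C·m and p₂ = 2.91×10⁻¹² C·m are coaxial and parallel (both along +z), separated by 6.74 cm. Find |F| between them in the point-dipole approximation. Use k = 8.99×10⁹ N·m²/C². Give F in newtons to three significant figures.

F ≈ 1.26×10⁻⁵ N

On-axis field of dipole 1 at distance r: E = 2kp₁/r³. Force on dipole 2 is F = p₂·dE/dr (gradient along axis).
dE/dr = −6kp₁/r⁴, so |F| = 6kp₁p₂/r⁴ (attractive for aligned moments).
F = 6(8.99×10⁹)(1.65×10⁻⁹)(2.91×10⁻¹²)/(0.0674)⁴ = 1.255×10⁻⁵ N.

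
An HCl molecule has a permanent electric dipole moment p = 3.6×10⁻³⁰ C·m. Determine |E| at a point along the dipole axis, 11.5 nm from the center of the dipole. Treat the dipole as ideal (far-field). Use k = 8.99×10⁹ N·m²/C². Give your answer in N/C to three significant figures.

E ≈ 4.26×10⁴ N/C

On the dipole axis E = 2kp/r³.
E = 2·(8.99×10⁹)(3.60×10⁻³⁰) / (1.15×10⁻⁸)³ = 4.256×10⁴ N/C.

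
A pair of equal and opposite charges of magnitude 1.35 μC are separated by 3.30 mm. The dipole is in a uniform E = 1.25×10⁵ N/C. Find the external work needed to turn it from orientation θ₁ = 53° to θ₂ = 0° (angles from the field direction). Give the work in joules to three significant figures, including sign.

Dipole moment p = qd = (1.35×10⁻⁶ C)(0.00330 m) = 4.455×10⁻⁹ C·m.
W_ext = ΔU = U(θ₂) − U(θ₁) = −pE cosθ₂ − (−pE cosθ₁) = pE(cosθ₁ − cosθ₂).
W = (4.455×10⁻⁹)(1.25×10⁵)·(cos53° − cos0°) = (5.569×10⁻⁴)·(-0.3982) = -2.217×10⁻⁴ J.

W ≈ -2.22×10⁻⁴ J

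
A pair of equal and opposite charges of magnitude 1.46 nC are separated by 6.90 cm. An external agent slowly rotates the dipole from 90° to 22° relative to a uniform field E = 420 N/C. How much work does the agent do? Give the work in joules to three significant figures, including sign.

Dipole moment p = qd = (1.46×10⁻⁹ C)(0.0690 m) = 1.007×10⁻¹⁰ C·m.
W_ext = ΔU = U(θ₂) − U(θ₁) = −pE cosθ₂ − (−pE cosθ₁) = pE(cosθ₁ − cosθ₂).
W = (1.007×10⁻¹⁰)(420)·(cos90° − cos22°) = (4.229×10⁻⁸)·(-0.9272) = -3.921×10⁻⁸ J.

W ≈ -3.92×10⁻⁸ J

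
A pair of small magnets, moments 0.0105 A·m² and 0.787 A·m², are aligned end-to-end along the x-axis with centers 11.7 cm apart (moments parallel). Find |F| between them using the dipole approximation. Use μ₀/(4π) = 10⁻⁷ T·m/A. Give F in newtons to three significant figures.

F ≈ 2.65×10⁻⁵ N

On-axis B of dipole 1: B = (μ₀/4π)·2m₁/r³. Force on dipole 2: F = m₂·dB/dr.
dB/dr = −(μ₀/4π)·6m₁/r⁴, so |F| = (μ₀/4π)·6m₁m₂/r⁴.
F = 6(10⁻⁷)(0.0105)(0.787)/(0.117)⁴ = 2.646×10⁻⁵ N.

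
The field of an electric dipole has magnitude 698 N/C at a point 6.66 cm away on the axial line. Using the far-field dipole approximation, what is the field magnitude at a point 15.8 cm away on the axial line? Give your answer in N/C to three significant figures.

Dipole fields scale as 1/r³ in the far field; the geometry is the same at both points.
E₂ = E₁ · (r₁/r₂)³ = 698 · (6.66/15.8)³.
(r₁/r₂)³ = (0.4215)³ = 0.07489.
E₂ ≈ 52.28 N/C.

E ≈ 52.3 N/C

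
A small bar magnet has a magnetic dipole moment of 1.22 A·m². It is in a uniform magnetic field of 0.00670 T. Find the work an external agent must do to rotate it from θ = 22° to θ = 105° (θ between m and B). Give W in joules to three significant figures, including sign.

W ≈ 0.00969 J

W_ext = ΔU = −mB cosθ₂ + mB cosθ₁ = mB(cosθ₁ − cosθ₂).
W = (1.22)(0.00670)·(cos22° − cos105°) = (0.008174)·(+1.1860) = 0.009694 J.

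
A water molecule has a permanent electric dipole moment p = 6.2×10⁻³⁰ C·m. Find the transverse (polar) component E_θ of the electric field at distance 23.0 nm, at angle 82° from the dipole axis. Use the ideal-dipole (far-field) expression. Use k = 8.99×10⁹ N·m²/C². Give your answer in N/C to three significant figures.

E_θ ≈ 4540 N/C

For a dipole, E_θ = (kp sinθ)/r³.
kp/r³ = (8.99×10⁹)(6.20×10⁻³⁰)/(2.30×10⁻⁸)³ = 4581 N/C.
E_θ = 4581·sin82° = 4536 N/C.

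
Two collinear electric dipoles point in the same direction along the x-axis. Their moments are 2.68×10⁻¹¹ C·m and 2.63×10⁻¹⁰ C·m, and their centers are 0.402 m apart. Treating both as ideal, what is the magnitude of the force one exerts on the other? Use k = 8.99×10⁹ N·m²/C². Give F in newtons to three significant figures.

On-axis field of dipole 1 at distance r: E = 2kp₁/r³. Force on dipole 2 is F = p₂·dE/dr (gradient along axis).
dE/dr = −6kp₁/r⁴, so |F| = 6kp₁p₂/r⁴ (attractive for aligned moments).
F = 6(8.99×10⁹)(2.68×10⁻¹¹)(2.63×10⁻¹⁰)/(0.402)⁴ = 1.456×10⁻⁸ N.

F ≈ 1.46×10⁻⁸ N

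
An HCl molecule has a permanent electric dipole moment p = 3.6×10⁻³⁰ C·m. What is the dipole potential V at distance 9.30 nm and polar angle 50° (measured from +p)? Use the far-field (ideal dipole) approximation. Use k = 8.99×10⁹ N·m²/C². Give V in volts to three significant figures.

The dipole potential is V = kp cosθ / r².
V = (8.99×10⁹)(3.60×10⁻³⁰)·cos50° / (9.30×10⁻⁹)² = 2.405×10⁻⁴ V.

V ≈ 2.41×10⁻⁴ V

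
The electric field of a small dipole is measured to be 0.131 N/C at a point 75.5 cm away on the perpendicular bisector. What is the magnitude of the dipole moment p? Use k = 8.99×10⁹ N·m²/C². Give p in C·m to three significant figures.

In the equatorial plane E = kp/r³, so p = Er³/(k).
p = (0.131)·(0.755)³ / (8.99×10⁹) = 6.271×10⁻¹² C·m.

p ≈ 6.27×10⁻¹² C·m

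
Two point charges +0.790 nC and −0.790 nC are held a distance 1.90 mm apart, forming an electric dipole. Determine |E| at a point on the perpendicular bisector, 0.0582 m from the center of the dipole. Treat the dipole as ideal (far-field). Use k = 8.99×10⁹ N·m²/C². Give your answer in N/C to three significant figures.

E ≈ 68.4 N/C

Dipole moment p = qd = (7.90×10⁻¹⁰ C)(0.00190 m) = 1.501×10⁻¹² C·m.
On the perpendicular bisector E = kp/r³ (half the axial value at the same distance).
E = (8.99×10⁹)(1.501×10⁻¹²) / (0.0582)³ = 68.45 N/C.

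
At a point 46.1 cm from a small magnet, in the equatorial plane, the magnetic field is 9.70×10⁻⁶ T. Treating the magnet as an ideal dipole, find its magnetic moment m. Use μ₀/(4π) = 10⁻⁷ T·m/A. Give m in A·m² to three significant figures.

m ≈ 9.50 A·m²

In the equatorial plane B = (μ₀/4π)·m/r³, so m = Br³·4π/(μ₀).
m = (9.70×10⁻⁶)·(0.461)³ / (10⁻⁷) = 9.503 A·m².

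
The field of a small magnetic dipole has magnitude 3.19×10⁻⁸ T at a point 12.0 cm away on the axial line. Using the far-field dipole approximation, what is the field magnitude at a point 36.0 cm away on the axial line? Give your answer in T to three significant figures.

Dipole fields scale as 1/r³ in the far field; the geometry is the same at both points.
B₂ = B₁ · (r₁/r₂)³ = 3.19×10⁻⁸ · (12.0/36.0)³.
(r₁/r₂)³ = (0.3333)³ = 0.03704.
B₂ ≈ 1.181×10⁻⁹ T.

B ≈ 1.18×10⁻⁹ T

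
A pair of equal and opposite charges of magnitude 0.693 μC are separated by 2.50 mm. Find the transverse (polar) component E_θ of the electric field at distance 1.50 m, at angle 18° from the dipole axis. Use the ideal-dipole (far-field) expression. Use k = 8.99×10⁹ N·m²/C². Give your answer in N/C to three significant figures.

Dipole moment p = qd = (6.93×10⁻⁷ C)(0.00250 m) = 1.733×10⁻⁹ C·m.
For a dipole, E_θ = (kp sinθ)/r³.
kp/r³ = (8.99×10⁹)(1.733×10⁻⁹)/(1.50)³ = 4.616 N/C.
E_θ = 4.616·sin18° = 1.426 N/C.

E_θ ≈ 1.43 N/C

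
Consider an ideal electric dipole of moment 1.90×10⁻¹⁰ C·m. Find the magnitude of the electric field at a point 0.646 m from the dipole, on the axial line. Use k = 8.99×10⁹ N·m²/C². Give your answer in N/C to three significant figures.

On the dipole axis E = 2kp/r³.
E = 2·(8.99×10⁹)(1.90×10⁻¹⁰) / (0.646)³ = 12.67 N/C.

E ≈ 12.7 N/C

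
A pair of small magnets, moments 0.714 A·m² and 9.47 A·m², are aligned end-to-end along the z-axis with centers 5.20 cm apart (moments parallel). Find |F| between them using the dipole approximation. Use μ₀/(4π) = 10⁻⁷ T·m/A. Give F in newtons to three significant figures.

On-axis B of dipole 1: B = (μ₀/4π)·2m₁/r³. Force on dipole 2: F = m₂·dB/dr.
dB/dr = −(μ₀/4π)·6m₁/r⁴, so |F| = (μ₀/4π)·6m₁m₂/r⁴.
F = 6(10⁻⁷)(0.714)(9.47)/(0.0520)⁴ = 0.5549 N.

F ≈ 0.555 N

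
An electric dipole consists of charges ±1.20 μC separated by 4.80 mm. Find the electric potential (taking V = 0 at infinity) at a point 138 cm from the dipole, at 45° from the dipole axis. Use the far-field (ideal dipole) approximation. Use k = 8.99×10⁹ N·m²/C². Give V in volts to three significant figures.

V ≈ 19.2 V

Dipole moment p = qd = (1.20×10⁻⁶ C)(0.00480 m) = 5.76×10⁻⁹ C·m.
The dipole potential is V = kp cosθ / r².
V = (8.99×10⁹)(5.76×10⁻⁹)·cos45° / (1.38)² = 19.23 V.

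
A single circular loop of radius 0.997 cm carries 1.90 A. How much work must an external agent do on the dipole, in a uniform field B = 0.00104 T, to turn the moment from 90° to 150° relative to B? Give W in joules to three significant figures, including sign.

W ≈ 5.34×10⁻⁷ J

Magnetic moment m = IA = Iπa² = (1.90)·π·(0.00997)² = 5.933×10⁻⁴ A·m².
W_ext = ΔU = −mB cosθ₂ + mB cosθ₁ = mB(cosθ₁ − cosθ₂).
W = (5.933×10⁻⁴)(0.00104)·(cos90° − cos150°) = (6.170×10⁻⁷)·(+0.8660) = 5.344×10⁻⁷ J.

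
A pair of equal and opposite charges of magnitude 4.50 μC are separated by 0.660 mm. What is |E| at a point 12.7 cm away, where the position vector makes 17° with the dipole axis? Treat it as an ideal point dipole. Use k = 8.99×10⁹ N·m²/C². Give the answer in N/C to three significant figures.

Dipole moment p = qd = (4.50×10⁻⁶ C)(6.60×10⁻⁴ m) = 2.97×10⁻⁹ C·m.
At angle θ the dipole field magnitude is E = (kp/r³)·√(1 + 3cos²θ).
kp/r³ = (8.99×10⁹)(2.97×10⁻⁹) / (0.127)³ = 1.303×10⁴ N/C.
√(1 + 3cos²17°) = √(1 + 3·0.9145) = √3.7436 ≈ 1.9348.
E ≈ 1.303×10⁴ × 1.935 = 2.522×10⁴ N/C.

E ≈ 2.52×10⁴ N/C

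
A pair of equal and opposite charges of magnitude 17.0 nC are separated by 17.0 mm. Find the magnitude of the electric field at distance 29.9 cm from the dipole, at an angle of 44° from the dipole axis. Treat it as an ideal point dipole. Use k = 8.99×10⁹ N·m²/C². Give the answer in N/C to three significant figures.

Dipole moment p = qd = (1.70×10⁻⁸ C)(0.0170 m) = 2.89×10⁻¹⁰ C·m.
At angle θ the dipole field magnitude is E = (kp/r³)·√(1 + 3cos²θ).
kp/r³ = (8.99×10⁹)(2.89×10⁻¹⁰) / (0.299)³ = 97.20 N/C.
√(1 + 3cos²44°) = √(1 + 3·0.5174) = √2.5523 ≈ 1.5976.
E ≈ 97.20 × 1.598 = 155.3 N/C.

E ≈ 155 N/C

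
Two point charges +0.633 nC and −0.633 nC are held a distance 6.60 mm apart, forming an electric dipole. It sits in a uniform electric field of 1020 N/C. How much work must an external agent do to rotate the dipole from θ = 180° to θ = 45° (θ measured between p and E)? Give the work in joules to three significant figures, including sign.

Dipole moment p = qd = (6.33×10⁻¹⁰ C)(0.00660 m) = 4.178×10⁻¹² C·m.
W_ext = ΔU = U(θ₂) − U(θ₁) = −pE cosθ₂ − (−pE cosθ₁) = pE(cosθ₁ − cosθ₂).
W = (4.178×10⁻¹²)(1020)·(cos180° − cos45°) = (4.262×10⁻⁹)·(-1.7071) = -7.275×10⁻⁹ J.

W ≈ -7.27×10⁻⁹ J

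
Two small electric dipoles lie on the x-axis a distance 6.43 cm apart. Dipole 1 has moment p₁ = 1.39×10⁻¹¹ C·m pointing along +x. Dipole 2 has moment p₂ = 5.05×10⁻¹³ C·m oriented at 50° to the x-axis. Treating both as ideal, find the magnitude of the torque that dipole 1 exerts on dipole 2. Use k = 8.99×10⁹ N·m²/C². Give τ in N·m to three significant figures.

τ ≈ 3.64×10⁻¹⁰ N·m

The second dipole sits on the axis of the first, so the field there is axial: E₁ = 2kp₁/r³ along +x.
E₁ = 2(8.99×10⁹)(1.39×10⁻¹¹)/(0.0643)³ = 940.1 N/C.
Torque on the second dipole: τ = p₂ E₁ sinθ.
τ = (5.05×10⁻¹³)(940.1)·sin50° = 3.637×10⁻¹⁰ N·m.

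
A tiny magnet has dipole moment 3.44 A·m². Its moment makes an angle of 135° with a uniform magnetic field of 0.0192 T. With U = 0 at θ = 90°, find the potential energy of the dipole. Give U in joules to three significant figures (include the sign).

U = −m·B = −mB cosθ.
U = −(3.44)(0.0192)·cos135° = 0.04670 J.

U ≈ 0.0467 J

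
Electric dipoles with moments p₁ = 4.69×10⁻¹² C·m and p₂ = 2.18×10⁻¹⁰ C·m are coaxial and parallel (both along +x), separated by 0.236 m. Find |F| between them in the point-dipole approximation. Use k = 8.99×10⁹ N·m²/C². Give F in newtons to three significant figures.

On-axis field of dipole 1 at distance r: E = 2kp₁/r³. Force on dipole 2 is F = p₂·dE/dr (gradient along axis).
dE/dr = −6kp₁/r⁴, so |F| = 6kp₁p₂/r⁴ (attractive for aligned moments).
F = 6(8.99×10⁹)(4.69×10⁻¹²)(2.18×10⁻¹⁰)/(0.236)⁴ = 1.778×10⁻⁸ N.

F ≈ 1.78×10⁻⁸ N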